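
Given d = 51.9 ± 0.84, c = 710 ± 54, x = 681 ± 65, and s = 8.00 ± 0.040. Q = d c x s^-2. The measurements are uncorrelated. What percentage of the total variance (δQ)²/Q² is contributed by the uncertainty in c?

(δQ/Q)² = (1·δd/d)² + (1·δc/c)² + (1·δx/x)² + (-2·δs/s)²
  d term: (1×0.0162)² = 0.000262
  c term: (1×0.0761)² = 0.00578
  x term: (1×0.0954)² = 0.00911
  s term: (-2×0.00500)² = 0.000100
Total = 0.0153. Share from c = 0.00578/0.0153 = 0.379.

37.9%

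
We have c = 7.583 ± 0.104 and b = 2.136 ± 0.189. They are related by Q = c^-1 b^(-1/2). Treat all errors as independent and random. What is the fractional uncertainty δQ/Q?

0.0463

Relative error in a monomial: (δQ/Q)² = Σ (nᵢ · δxᵢ/xᵢ)².
  (-1·δc/c)² = (-1×0.0137)² = 0.000188;  (−½·δb/b)² = (-0.5×0.0885)² = 0.00196
δQ/Q = √(0.00215) = 0.0463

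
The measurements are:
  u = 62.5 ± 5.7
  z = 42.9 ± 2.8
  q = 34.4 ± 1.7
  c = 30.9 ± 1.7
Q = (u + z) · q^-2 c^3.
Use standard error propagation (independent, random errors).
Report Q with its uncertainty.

2630 ± 530

Let w = u + z = 105. δw = √(δu² + δz²) = √(32.5 + 7.84) = 6.35, so δw/w = 0.0603.
Q is then a monomial in w, q, c:
δQ/Q = √((δw/w)² + (-2·δq/q)² + (3·δc/c)²) = √(0.00363 + 0.00977 + 0.0272) = 0.202
Q = 2630, so δQ = 0.202 × 2630 = 530.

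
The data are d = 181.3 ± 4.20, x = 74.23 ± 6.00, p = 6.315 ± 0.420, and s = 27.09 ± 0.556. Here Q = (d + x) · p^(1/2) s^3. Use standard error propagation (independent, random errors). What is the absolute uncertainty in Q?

9.65e+05

Let u = d + x = 255.5. δu = √(δd² + δx²) = √(17.6 + 36.0) = 7.32, so δu/u = 0.0287.
Q is then a monomial in u, p, s:
δQ/Q = √((δu/u)² + (½·δp/p)² + (3·δs/s)²) = √(0.000821 + 0.00111 + 0.00379) = 0.0756
Q = 1.277e+07, so δQ = 0.0756 × 1.277e+07 = 9.65e+05.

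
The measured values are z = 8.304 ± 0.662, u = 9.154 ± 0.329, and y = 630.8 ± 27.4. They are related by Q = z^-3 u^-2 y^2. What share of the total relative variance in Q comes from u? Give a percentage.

7.39%

(δQ/Q)² = (-3·δz/z)² + (-2·δu/u)² + (2·δy/y)²
  z term: (-3×0.0797)² = 0.0572
  u term: (-2×0.0359)² = 0.00517
  y term: (2×0.0434)² = 0.00755
Total = 0.0699. Share from u = 0.00517/0.0699 = 0.0739.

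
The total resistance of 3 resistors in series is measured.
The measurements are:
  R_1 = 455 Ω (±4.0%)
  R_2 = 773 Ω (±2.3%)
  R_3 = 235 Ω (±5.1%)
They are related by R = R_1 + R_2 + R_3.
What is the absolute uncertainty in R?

Sums and differences: (δR)² = Σ (cᵢ δxᵢ)².
  (δR_1)² = 331;  (δR_2)² = 316;  (δR_3)² = 144
δR = √(791) = 28.1 Ω

28.1 Ω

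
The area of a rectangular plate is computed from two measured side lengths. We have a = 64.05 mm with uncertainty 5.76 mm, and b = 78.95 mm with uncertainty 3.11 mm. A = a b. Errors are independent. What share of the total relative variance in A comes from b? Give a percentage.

(δA/A)² = (1·δa/a)² + (1·δb/b)²
  a term: (1×0.0899)² = 0.00809
  b term: (1×0.0394)² = 0.00155
Total = 0.00964. Share from b = 0.00155/0.00964 = 0.161.

16.1%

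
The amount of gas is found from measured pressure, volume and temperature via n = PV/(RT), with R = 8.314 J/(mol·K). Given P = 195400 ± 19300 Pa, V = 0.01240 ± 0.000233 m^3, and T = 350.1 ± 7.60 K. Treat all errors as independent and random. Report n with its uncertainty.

n is a product of powers, so relative uncertainties combine in quadrature:
  (1·δP/P)² = (1×0.0988)² = 0.00976;  (1·δV/V)² = (1×0.0188)² = 0.000353;  (-1·δT/T)² = (-1×0.0217)² = 0.000471
δn/n = √(0.0106) = 0.103
n = 0.8324 mol, so δn = 0.103 × 0.8324 = 0.0856 mol.

0.8324 ± 0.0856 mol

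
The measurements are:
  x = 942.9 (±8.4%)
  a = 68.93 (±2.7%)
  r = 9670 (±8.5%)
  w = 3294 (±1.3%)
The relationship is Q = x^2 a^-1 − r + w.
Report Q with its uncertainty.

Let p = x^2·a^-1 = 12900. δp/p = √((2·δx/x)² + (-1·δa/a)²) = √(0.0282 + 0.000729) = 0.170, so δp = 2190.
Q = p − r + w: δQ = √(δp² + δr² + δw²) = √(4.82e+06 + 6.76e+05 + 1830) = 2340
Q = 6522.

6522 ± 2340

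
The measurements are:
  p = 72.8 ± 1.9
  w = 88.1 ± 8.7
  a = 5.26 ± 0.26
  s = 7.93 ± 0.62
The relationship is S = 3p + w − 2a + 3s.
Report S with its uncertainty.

320 ± 10.6

S is a linear combination, so absolute uncertainties add in quadrature:
  (3·δp)² = 32.5;  (δw)² = 75.7;  (2·δa)² = 0.270;  (3·δs)² = 3.46
δS = √(112) = 10.6
S = 320.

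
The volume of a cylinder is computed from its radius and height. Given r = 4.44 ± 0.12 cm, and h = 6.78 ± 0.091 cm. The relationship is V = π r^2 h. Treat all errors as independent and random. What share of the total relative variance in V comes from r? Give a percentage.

(δV/V)² = (2·δr/r)² + (1·δh/h)²
  r term: (2×0.0270)² = 0.00292
  h term: (1×0.0134)² = 0.000180
Total = 0.00310. Share from r = 0.00292/0.00310 = 0.942.

94.2%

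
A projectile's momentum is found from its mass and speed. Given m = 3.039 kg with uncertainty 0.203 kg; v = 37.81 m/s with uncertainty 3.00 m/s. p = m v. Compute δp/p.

0.104

Products/powers → add relative errors in quadrature, weighted by exponent:
  (1·δm/m)² = (1×0.0668)² = 0.00446;  (1·δv/v)² = (1×0.0793)² = 0.00630
δp/p = √(0.0108) = 0.104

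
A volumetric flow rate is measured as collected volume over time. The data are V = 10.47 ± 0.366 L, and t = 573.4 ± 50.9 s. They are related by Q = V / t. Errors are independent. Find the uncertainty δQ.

0.00174 L/s

For a monomial Q ∝ V, t^-1, fractional errors add in quadrature:
  (1·δV/V)² = (1×0.0350)² = 0.00122;  (-1·δt/t)² = (-1×0.0888)² = 0.00788
δQ/Q = √(0.00910) = 0.0954
Q = 0.01826 L/s, so δQ = 0.0954 × 0.01826 = 0.00174 L/s.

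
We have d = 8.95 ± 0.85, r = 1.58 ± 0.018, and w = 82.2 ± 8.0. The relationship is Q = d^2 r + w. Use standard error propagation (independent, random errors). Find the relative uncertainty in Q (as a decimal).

0.122

Let p = d^2·r = 127. δp/p = √((2·δd/d)² + (1·δr/r)²) = √(0.0361 + 0.000130) = 0.190, so δp = 24.1.
Q = p + w: δQ = √(δp² + δw²) = √(580 + 64.0) = 25.4
Q = 209, so δQ/Q = 25.4/209 = 0.122.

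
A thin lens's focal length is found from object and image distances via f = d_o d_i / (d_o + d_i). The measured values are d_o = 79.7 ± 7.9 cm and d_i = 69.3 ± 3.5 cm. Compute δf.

∂f/∂d_o = (d_i/(d_o+d_i))² = 0.216;  ∂f/∂d_i = (d_o/(d_o+d_i))² = 0.286
δf = √((∂f/∂d_o · δd_o)² + (∂f/∂d_i · δd_i)²) = √(2.92 + 1.00) = 1.98 cm

1.98 cm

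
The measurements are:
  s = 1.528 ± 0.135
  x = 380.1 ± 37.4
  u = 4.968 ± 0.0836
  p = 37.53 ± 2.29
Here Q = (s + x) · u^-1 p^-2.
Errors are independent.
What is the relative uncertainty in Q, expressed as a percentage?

Let w = s + x = 381.6. δw = √(δs² + δx²) = √(0.0182 + 1400) = 37.4, so δw/w = 0.0980.
Q is then a monomial in w, u, p:
δQ/Q = √((δw/w)² + (-1·δu/u)² + (-2·δp/p)²) = √(0.00960 + 0.000283 + 0.0149) = 0.157

15.7%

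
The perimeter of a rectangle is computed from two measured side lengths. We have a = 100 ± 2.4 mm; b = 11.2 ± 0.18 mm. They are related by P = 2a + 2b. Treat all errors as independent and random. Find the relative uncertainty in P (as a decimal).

0.0216

P is a linear combination, so absolute uncertainties add in quadrature:
  (2·δa)² = 23.0;  (2·δb)² = 0.130
δP = √(23.2) = 4.81 mm
P = 222 mm, so δP/P = 4.81/222 = 0.0216.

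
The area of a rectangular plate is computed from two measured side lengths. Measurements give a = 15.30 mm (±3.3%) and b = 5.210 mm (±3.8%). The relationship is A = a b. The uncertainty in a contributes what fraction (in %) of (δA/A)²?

(δA/A)² = (1·δa/a)² + (1·δb/b)²
  a term: (1×0.0330)² = 0.00109
  b term: (1×0.0380)² = 0.00144
Total = 0.00253. Share from a = 0.00109/0.00253 = 0.430.

43.0%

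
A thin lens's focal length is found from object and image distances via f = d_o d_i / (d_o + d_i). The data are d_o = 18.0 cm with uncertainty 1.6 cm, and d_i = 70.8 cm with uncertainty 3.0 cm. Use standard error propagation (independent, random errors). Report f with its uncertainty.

14.4 ± 1.02 cm

∂f/∂d_o = (d_i/(d_o+d_i))² = 0.636;  ∂f/∂d_i = (d_o/(d_o+d_i))² = 0.0411
δf = √((∂f/∂d_o · δd_o)² + (∂f/∂d_i · δd_i)²) = √(1.03 + 0.0152) = 1.02 cm
f = 14.4 cm.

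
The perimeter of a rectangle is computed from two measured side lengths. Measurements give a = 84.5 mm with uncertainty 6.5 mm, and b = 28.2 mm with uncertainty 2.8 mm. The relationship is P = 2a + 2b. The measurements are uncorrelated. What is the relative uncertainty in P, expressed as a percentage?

For a sum/difference, combine absolute errors in quadrature:
  (2·δa)² = 169;  (2·δb)² = 31.4
δP = √(200) = 14.2 mm
P = 225 mm, so δP/P = 14.2/225 = 0.0628.

6.28%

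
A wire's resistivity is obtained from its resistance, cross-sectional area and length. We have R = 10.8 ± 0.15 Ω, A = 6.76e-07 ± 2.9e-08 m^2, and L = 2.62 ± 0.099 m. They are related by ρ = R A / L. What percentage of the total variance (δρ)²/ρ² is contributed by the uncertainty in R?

5.57%

(δρ/ρ)² = (1·δR/R)² + (1·δA/A)² + (-1·δL/L)²
  R term: (1×0.0139)² = 0.000193
  A term: (1×0.0429)² = 0.00184
  L term: (-1×0.0378)² = 0.00143
Total = 0.00346. Share from R = 0.000193/0.00346 = 0.0557.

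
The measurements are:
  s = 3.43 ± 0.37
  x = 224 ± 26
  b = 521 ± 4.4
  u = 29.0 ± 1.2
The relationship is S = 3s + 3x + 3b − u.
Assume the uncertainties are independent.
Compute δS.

S is a linear combination, so absolute uncertainties add in quadrature:
  (3·δs)² = 1.23;  (3·δx)² = 6080;  (3·δb)² = 174;  (δu)² = 1.44
δS = √(6260) = 79.1

79.1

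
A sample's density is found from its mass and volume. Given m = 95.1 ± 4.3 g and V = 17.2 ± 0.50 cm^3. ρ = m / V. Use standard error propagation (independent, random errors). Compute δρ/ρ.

ρ is a product of powers, so relative uncertainties combine in quadrature:
  (1·δm/m)² = (1×0.0452)² = 0.00204;  (-1·δV/V)² = (-1×0.0291)² = 0.000845
δρ/ρ = √(0.00289) = 0.0538

0.0538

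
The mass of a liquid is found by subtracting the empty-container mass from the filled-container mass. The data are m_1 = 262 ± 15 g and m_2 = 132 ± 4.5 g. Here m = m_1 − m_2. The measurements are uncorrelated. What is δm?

15.7 g

Each term contributes (cᵢ δxᵢ)² to (δm)²:
  (δm_1)² = 225;  (δm_2)² = 20.2
δm = √(245) = 15.7 g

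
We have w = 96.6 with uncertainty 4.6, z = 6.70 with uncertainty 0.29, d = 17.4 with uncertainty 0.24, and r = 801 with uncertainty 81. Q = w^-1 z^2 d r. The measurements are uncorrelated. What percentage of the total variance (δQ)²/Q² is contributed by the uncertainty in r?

50.7%

(δQ/Q)² = (-1·δw/w)² + (2·δz/z)² + (1·δd/d)² + (1·δr/r)²
  w term: (-1×0.0476)² = 0.00227
  z term: (2×0.0433)² = 0.00749
  d term: (1×0.0138)² = 0.000190
  r term: (1×0.101)² = 0.0102
Total = 0.0202. Share from r = 0.0102/0.0202 = 0.507.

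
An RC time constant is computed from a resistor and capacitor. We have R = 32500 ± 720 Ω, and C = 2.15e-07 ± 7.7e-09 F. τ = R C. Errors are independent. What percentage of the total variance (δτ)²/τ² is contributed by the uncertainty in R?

(δτ/τ)² = (1·δR/R)² + (1·δC/C)²
  R term: (1×0.0222)² = 0.000491
  C term: (1×0.0358)² = 0.00128
Total = 0.00177. Share from R = 0.000491/0.00177 = 0.277.

27.7%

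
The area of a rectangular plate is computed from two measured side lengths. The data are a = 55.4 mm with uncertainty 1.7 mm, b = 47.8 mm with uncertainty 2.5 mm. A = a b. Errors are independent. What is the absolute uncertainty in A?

Relative error in a monomial: (δA/A)² = Σ (nᵢ · δxᵢ/xᵢ)².
  (1·δa/a)² = (1×0.0307)² = 0.000942;  (1·δb/b)² = (1×0.0523)² = 0.00274
δA/A = √(0.00368) = 0.0606
A = 2650 mm^2, so δA = 0.0606 × 2650 = 161 mm^2.

161 mm^2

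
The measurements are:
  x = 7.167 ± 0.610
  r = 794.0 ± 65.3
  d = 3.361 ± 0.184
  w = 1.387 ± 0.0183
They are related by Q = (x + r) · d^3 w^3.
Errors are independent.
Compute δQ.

15200

Let u = x + r = 801.2. δu = √(δx² + δr²) = √(0.372 + 4260) = 65.3, so δu/u = 0.0815.
Q is then a monomial in u, d, w:
δQ/Q = √((δu/u)² + (3·δd/d)² + (3·δw/w)²) = √(0.00664 + 0.0270 + 0.00157) = 0.188
Q = 81160, so δQ = 0.188 × 81160 = 15200.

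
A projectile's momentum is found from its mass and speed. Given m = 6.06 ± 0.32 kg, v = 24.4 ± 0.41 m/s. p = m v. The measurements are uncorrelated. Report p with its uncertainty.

148 ± 8.19 kg·m/s

Products/powers → add relative errors in quadrature, weighted by exponent:
  (1·δm/m)² = (1×0.0528)² = 0.00279;  (1·δv/v)² = (1×0.0168)² = 0.000282
δp/p = √(0.00307) = 0.0554
p = 148 kg·m/s, so δp = 0.0554 × 148 = 8.19 kg·m/s.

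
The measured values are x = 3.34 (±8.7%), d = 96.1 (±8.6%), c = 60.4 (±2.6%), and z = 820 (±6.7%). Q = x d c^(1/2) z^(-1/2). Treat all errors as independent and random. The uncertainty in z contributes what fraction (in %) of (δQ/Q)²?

(δQ/Q)² = (1·δx/x)² + (1·δd/d)² + (½·δc/c)² + (−½·δz/z)²
  x term: (1×0.0870)² = 0.00757
  d term: (1×0.0860)² = 0.00740
  c term: (0.5×0.0260)² = 0.000169
  z term: (-0.5×0.0670)² = 0.00112
Total = 0.0163. Share from z = 0.00112/0.0163 = 0.0690.

6.90%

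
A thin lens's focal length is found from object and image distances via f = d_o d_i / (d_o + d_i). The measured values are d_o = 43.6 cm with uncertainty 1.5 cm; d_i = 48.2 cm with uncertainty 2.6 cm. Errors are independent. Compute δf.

∂f/∂d_o = (d_i/(d_o+d_i))² = 0.276;  ∂f/∂d_i = (d_o/(d_o+d_i))² = 0.226
δf = √((∂f/∂d_o · δd_o)² + (∂f/∂d_i · δd_i)²) = √(0.171 + 0.344) = 0.718 cm

0.718 cm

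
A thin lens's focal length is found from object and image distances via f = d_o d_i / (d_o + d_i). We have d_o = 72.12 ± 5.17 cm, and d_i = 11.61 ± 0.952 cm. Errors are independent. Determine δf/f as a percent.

∂f/∂d_o = (d_i/(d_o+d_i))² = 0.0192;  ∂f/∂d_i = (d_o/(d_o+d_i))² = 0.742
δf = √((∂f/∂d_o · δd_o)² + (∂f/∂d_i · δd_i)²) = √(0.00988 + 0.499) = 0.713 cm
f = 10.00 cm, so δf/f = 0.713/10.00 = 0.0713.

7.13%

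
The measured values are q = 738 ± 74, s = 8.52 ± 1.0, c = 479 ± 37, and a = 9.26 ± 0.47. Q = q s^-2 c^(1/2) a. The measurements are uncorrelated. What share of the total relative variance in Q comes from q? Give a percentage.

14.5%

(δQ/Q)² = (1·δq/q)² + (-2·δs/s)² + (½·δc/c)² + (1·δa/a)²
  q term: (1×0.100)² = 0.0101
  s term: (-2×0.117)² = 0.0551
  c term: (0.5×0.0772)² = 0.00149
  a term: (1×0.0508)² = 0.00258
Total = 0.0692. Share from q = 0.0101/0.0692 = 0.145.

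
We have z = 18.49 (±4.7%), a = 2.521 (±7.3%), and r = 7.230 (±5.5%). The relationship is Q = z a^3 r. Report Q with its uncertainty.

2142 ± 494

Products/powers → add relative errors in quadrature, weighted by exponent:
  (1·δz/z)² = (1×0.0470)² = 0.00221;  (3·δa/a)² = (3×0.0730)² = 0.0480;  (1·δr/r)² = (1×0.0550)² = 0.00302
δQ/Q = √(0.0532) = 0.231
Q = 2142, so δQ = 0.231 × 2142 = 494.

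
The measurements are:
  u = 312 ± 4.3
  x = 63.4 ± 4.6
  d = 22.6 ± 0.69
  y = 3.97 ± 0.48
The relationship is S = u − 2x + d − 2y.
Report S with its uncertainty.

Sums and differences: (δS)² = Σ (cᵢ δxᵢ)².
  (δu)² = 18.5;  (2·δx)² = 84.6;  (δd)² = 0.476;  (2·δy)² = 0.922
δS = √(105) = 10.2
S = 200.

200 ± 10.2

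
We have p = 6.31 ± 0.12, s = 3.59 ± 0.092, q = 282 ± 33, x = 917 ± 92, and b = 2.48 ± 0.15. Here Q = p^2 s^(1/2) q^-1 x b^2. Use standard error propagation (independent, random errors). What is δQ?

302

For a monomial Q ∝ p^2, s^(1/2), q^-1, x, b^2, fractional errors add in quadrature:
  (2·δp/p)² = (2×0.0190)² = 0.00145;  (½·δs/s)² = (0.5×0.0256)² = 0.000164;  (-1·δq/q)² = (-1×0.117)² = 0.0137;  (1·δx/x)² = (1×0.100)² = 0.0101;  (2·δb/b)² = (2×0.0605)² = 0.0146
δQ/Q = √(0.0400) = 0.200
Q = 1510, so δQ = 0.200 × 1510 = 302.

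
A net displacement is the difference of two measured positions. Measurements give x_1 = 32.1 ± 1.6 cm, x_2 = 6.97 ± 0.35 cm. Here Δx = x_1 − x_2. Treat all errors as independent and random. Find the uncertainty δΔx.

Absolute uncertainties add in quadrature for a linear combination:
  (δx_1)² = 2.56;  (δx_2)² = 0.122
δΔx = √(2.68) = 1.64 cm

1.64 cm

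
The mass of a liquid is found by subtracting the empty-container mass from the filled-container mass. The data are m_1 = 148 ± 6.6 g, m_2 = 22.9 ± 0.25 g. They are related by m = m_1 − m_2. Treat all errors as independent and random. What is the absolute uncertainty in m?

6.60 g

Absolute uncertainties add in quadrature for a linear combination:
  (δm_1)² = 43.6;  (δm_2)² = 0.0625
δm = √(43.6) = 6.60 g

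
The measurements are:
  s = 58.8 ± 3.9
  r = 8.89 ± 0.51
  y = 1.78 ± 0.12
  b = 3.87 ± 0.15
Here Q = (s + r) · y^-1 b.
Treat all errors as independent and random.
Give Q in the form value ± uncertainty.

Let u = s + r = 67.7. δu = √(δs² + δr²) = √(15.2 + 0.260) = 3.93, so δu/u = 0.0581.
Q is then a monomial in u, y, b:
δQ/Q = √((δu/u)² + (-1·δy/y)² + (1·δb/b)²) = √(0.00338 + 0.00454 + 0.00150) = 0.0971
Q = 147, so δQ = 0.0971 × 147 = 14.3.

147 ± 14.3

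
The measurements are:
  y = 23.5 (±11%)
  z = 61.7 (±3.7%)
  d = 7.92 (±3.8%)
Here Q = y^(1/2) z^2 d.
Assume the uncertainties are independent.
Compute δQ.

14600

For a monomial Q ∝ y^(1/2), z^2, d, fractional errors add in quadrature:
  (½·δy/y)² = (0.5×0.110)² = 0.00302;  (2·δz/z)² = (2×0.0370)² = 0.00548;  (1·δd/d)² = (1×0.0380)² = 0.00144
δQ/Q = √(0.00995) = 0.0997
Q = 1.46e+05, so δQ = 0.0997 × 1.46e+05 = 14600.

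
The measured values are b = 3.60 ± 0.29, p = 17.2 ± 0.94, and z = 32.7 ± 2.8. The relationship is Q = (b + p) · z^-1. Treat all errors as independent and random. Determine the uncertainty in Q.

0.0622

Let u = b + p = 20.8. δu = √(δb² + δp²) = √(0.0841 + 0.884) = 0.984, so δu/u = 0.0473.
Q is then a monomial in u, z:
δQ/Q = √((δu/u)² + (-1·δz/z)²) = √(0.00224 + 0.00733) = 0.0978
Q = 0.636, so δQ = 0.0978 × 0.636 = 0.0622.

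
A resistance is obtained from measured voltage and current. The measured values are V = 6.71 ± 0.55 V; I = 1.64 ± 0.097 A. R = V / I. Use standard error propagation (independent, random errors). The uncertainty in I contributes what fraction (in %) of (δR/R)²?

34.2%

(δR/R)² = (1·δV/V)² + (-1·δI/I)²
  V term: (1×0.0820)² = 0.00672
  I term: (-1×0.0591)² = 0.00350
Total = 0.0102. Share from I = 0.00350/0.0102 = 0.342.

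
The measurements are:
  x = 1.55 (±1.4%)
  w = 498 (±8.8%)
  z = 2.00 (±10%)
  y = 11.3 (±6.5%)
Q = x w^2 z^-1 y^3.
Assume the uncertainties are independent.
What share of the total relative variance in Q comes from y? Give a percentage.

48.0%

(δQ/Q)² = (1·δx/x)² + (2·δw/w)² + (-1·δz/z)² + (3·δy/y)²
  x term: (1×0.0140)² = 0.000196
  w term: (2×0.0880)² = 0.0310
  z term: (-1×0.100)² = 0.0100
  y term: (3×0.0650)² = 0.0380
Total = 0.0792. Share from y = 0.0380/0.0792 = 0.480.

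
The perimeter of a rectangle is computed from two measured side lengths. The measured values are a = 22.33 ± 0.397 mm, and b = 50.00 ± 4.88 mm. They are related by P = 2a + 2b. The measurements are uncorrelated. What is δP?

9.79 mm

Each term contributes (cᵢ δxᵢ)² to (δP)²:
  (2·δa)² = 0.630;  (2·δb)² = 95.3
δP = √(95.9) = 9.79 mm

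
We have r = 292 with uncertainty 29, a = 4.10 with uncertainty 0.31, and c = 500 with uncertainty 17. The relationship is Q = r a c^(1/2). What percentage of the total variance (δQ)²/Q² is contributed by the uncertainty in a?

36.0%

(δQ/Q)² = (1·δr/r)² + (1·δa/a)² + (½·δc/c)²
  r term: (1×0.0993)² = 0.00986
  a term: (1×0.0756)² = 0.00572
  c term: (0.5×0.0340)² = 0.000289
Total = 0.0159. Share from a = 0.00572/0.0159 = 0.360.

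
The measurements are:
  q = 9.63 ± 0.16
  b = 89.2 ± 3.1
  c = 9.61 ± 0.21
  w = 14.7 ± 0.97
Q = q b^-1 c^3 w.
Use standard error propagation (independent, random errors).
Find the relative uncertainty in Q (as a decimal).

Products/powers → add relative errors in quadrature, weighted by exponent:
  (1·δq/q)² = (1×0.0166)² = 0.000276;  (-1·δb/b)² = (-1×0.0348)² = 0.00121;  (3·δc/c)² = (3×0.0219)² = 0.00430;  (1·δw/w)² = (1×0.0660)² = 0.00435
δQ/Q = √(0.0101) = 0.101

0.101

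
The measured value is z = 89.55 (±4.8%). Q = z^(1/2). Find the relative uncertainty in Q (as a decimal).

Q ∝ z^(1/2), so δQ/Q = |½| · δz/z = 0.5 × 0.0480 = 0.0240.

0.0240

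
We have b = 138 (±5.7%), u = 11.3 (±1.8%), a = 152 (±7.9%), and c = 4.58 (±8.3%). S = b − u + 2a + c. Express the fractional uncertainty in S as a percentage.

Each term contributes (cᵢ δxᵢ)² to (δS)²:
  (δb)² = 61.9;  (δu)² = 0.0414;  (2·δa)² = 577;  (δc)² = 0.145
δS = √(639) = 25.3
S = 435, so δS/S = 25.3/435 = 0.0581.

5.81%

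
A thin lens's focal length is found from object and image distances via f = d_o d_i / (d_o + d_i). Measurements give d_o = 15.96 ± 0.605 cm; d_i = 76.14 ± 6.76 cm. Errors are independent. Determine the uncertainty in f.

0.461 cm

∂f/∂d_o = (d_i/(d_o+d_i))² = 0.683;  ∂f/∂d_i = (d_o/(d_o+d_i))² = 0.0300
δf = √((∂f/∂d_o · δd_o)² + (∂f/∂d_i · δd_i)²) = √(0.171 + 0.0412) = 0.461 cm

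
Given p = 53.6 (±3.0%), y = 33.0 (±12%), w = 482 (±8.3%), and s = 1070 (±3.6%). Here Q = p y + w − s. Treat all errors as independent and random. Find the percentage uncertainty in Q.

19.1%

Let h = p·y = 1770. δh/h = √((1·δp/p)² + (1·δy/y)²) = √(0.000900 + 0.0144) = 0.124, so δh = 219.
Q = h + w − s: δQ = √(δh² + δw² + δs²) = √(47900 + 1600 + 1480) = 226
Q = 1180, so δQ/Q = 226/1180 = 0.191.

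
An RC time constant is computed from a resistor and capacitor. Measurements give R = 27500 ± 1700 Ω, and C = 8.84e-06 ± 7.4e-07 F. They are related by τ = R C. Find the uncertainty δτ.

0.0253 s

Since τ is a product/quotient, work with relative uncertainties:
  (1·δR/R)² = (1×0.0618)² = 0.00382;  (1·δC/C)² = (1×0.0837)² = 0.00701
δτ/τ = √(0.0108) = 0.104
τ = 0.243 s, so δτ = 0.104 × 0.243 = 0.0253 s.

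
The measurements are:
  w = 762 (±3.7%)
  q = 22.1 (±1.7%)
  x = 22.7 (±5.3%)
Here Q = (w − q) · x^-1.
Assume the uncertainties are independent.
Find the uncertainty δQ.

2.13

Let u = w − q = 740. δu = √(δw² + δq²) = √(795 + 0.141) = 28.2, so δu/u = 0.0381.
Q is then a monomial in u, x:
δQ/Q = √((δu/u)² + (-1·δx/x)²) = √(0.00145 + 0.00281) = 0.0653
Q = 32.6, so δQ = 0.0653 × 32.6 = 2.13.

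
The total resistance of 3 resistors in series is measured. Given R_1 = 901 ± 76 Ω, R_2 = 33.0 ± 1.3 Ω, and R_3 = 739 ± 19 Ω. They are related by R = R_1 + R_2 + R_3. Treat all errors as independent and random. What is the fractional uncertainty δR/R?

Sums and differences: (δR)² = Σ (cᵢ δxᵢ)².
  (δR_1)² = 5780;  (δR_2)² = 1.69;  (δR_3)² = 361
δR = √(6140) = 78.3 Ω
R = 1670 Ω, so δR/R = 78.3/1670 = 0.0468.

0.0468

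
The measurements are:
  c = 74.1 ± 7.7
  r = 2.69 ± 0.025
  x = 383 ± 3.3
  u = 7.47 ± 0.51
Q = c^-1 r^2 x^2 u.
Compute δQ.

13600

Since Q is a product/quotient, work with relative uncertainties:
  (-1·δc/c)² = (-1×0.104)² = 0.0108;  (2·δr/r)² = (2×0.00929)² = 0.000345;  (2·δx/x)² = (2×0.00862)² = 0.000297;  (1·δu/u)² = (1×0.0683)² = 0.00466
δQ/Q = √(0.0161) = 0.127
Q = 1.07e+05, so δQ = 0.127 × 1.07e+05 = 13600.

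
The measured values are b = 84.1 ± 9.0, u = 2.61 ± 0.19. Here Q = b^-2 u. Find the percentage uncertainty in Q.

22.6%

Q is a product of powers, so relative uncertainties combine in quadrature:
  (-2·δb/b)² = (-2×0.107)² = 0.0458;  (1·δu/u)² = (1×0.0728)² = 0.00530
δQ/Q = √(0.0511) = 0.226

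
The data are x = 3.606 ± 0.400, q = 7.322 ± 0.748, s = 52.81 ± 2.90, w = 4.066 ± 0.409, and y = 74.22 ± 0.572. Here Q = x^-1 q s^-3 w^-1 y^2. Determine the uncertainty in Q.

Products/powers → add relative errors in quadrature, weighted by exponent:
  (-1·δx/x)² = (-1×0.111)² = 0.0123;  (1·δq/q)² = (1×0.102)² = 0.0104;  (-3·δs/s)² = (-3×0.0549)² = 0.0271;  (-1·δw/w)² = (-1×0.101)² = 0.0101;  (2·δy/y)² = (2×0.00771)² = 0.000238
δQ/Q = √(0.0602) = 0.245
Q = 0.01868, so δQ = 0.245 × 0.01868 = 0.00458.

0.00458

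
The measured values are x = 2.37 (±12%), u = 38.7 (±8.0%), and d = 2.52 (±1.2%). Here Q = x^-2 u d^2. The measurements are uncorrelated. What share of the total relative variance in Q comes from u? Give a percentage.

(δQ/Q)² = (-2·δx/x)² + (1·δu/u)² + (2·δd/d)²
  x term: (-2×0.120)² = 0.0576
  u term: (1×0.0800)² = 0.00640
  d term: (2×0.0120)² = 0.000576
Total = 0.0646. Share from u = 0.00640/0.0646 = 0.0991.

9.91%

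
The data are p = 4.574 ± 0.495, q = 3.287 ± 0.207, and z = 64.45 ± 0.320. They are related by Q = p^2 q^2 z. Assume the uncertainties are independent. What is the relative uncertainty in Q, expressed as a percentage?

Each factor contributes (exponent × relative error)² to (δQ/Q)²:
  (2·δp/p)² = (2×0.108)² = 0.0468;  (2·δq/q)² = (2×0.0630)² = 0.0159;  (1·δz/z)² = (1×0.00497)² = 2.47e-05
δQ/Q = √(0.0627) = 0.250

25.0%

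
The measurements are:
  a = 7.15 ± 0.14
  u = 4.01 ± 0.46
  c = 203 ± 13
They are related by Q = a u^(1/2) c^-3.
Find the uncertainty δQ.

Relative error in a monomial: (δQ/Q)² = Σ (nᵢ · δxᵢ/xᵢ)².
  (1·δa/a)² = (1×0.0196)² = 0.000383;  (½·δu/u)² = (0.5×0.115)² = 0.00329;  (-3·δc/c)² = (-3×0.0640)² = 0.0369
δQ/Q = √(0.0406) = 0.201
Q = 1.71e-06, so δQ = 0.201 × 1.71e-06 = 3.45e-07.

3.45e-07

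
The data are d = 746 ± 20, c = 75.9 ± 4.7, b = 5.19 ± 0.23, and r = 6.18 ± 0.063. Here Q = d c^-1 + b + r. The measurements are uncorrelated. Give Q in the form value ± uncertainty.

21.2 ± 0.705

Let p = d·c^-1 = 9.83. δp/p = √((1·δd/d)² + (-1·δc/c)²) = √(0.000719 + 0.00383) = 0.0675, so δp = 0.663.
Q = p + b + r: δQ = √(δp² + δb² + δr²) = √(0.440 + 0.0529 + 0.00397) = 0.705
Q = 21.2.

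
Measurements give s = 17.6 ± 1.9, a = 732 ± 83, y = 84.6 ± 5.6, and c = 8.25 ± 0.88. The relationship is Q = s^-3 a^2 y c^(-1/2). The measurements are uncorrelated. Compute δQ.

1170

Q is a product of powers, so relative uncertainties combine in quadrature:
  (-3·δs/s)² = (-3×0.108)² = 0.105;  (2·δa/a)² = (2×0.113)² = 0.0514;  (1·δy/y)² = (1×0.0662)² = 0.00438;  (−½·δc/c)² = (-0.5×0.107)² = 0.00284
δQ/Q = √(0.164) = 0.404
Q = 2890, so δQ = 0.404 × 2890 = 1170.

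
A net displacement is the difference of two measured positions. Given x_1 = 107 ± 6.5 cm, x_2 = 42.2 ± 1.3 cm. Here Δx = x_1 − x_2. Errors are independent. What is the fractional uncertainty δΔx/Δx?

0.102

Δx is a linear combination, so absolute uncertainties add in quadrature:
  (δx_1)² = 42.2;  (δx_2)² = 1.69
δΔx = √(43.9) = 6.63 cm
Δx = 64.8 cm, so δΔx/Δx = 6.63/64.8 = 0.102.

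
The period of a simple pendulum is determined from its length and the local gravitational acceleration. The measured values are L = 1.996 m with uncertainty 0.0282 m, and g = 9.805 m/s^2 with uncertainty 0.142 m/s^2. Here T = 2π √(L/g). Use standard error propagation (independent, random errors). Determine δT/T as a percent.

Relative error in a monomial: (δT/T)² = Σ (nᵢ · δxᵢ/xᵢ)².
  (½·δL/L)² = (0.5×0.0141)² = 4.99e-05;  (−½·δg/g)² = (-0.5×0.0145)² = 5.24e-05
δT/T = √(0.000102) = 0.0101

1.01%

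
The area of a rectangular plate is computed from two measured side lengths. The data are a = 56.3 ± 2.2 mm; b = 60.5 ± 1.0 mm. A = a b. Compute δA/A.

0.0424

Products/powers → add relative errors in quadrature, weighted by exponent:
  (1·δa/a)² = (1×0.0391)² = 0.00153;  (1·δb/b)² = (1×0.0165)² = 0.000273
δA/A = √(0.00180) = 0.0424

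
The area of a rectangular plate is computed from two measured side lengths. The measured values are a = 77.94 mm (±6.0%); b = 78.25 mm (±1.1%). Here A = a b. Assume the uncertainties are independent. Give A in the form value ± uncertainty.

Relative error in a monomial: (δA/A)² = Σ (nᵢ · δxᵢ/xᵢ)².
  (1·δa/a)² = (1×0.0600)² = 0.00360;  (1·δb/b)² = (1×0.0110)² = 0.000121
δA/A = √(0.00372) = 0.0610
A = 6099 mm^2, so δA = 0.0610 × 6099 = 372 mm^2.

6099 ± 372 mm^2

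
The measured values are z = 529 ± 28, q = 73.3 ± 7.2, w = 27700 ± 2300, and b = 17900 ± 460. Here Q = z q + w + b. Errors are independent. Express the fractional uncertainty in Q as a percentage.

Let p = z·q = 38800. δp/p = √((1·δz/z)² + (1·δq/q)²) = √(0.00280 + 0.00965) = 0.112, so δp = 4330.
Q = p + w + b: δQ = √(δp² + δw² + δb²) = √(1.87e+07 + 5.29e+06 + 2.12e+05) = 4920
Q = 84400, so δQ/Q = 4920/84400 = 0.0583.

5.83%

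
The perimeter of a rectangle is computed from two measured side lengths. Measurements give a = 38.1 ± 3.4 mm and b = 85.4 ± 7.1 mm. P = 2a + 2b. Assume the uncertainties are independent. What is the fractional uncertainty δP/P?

0.0637

For a sum/difference, combine absolute errors in quadrature:
  (2·δa)² = 46.2;  (2·δb)² = 202
δP = √(248) = 15.7 mm
P = 247 mm, so δP/P = 15.7/247 = 0.0637.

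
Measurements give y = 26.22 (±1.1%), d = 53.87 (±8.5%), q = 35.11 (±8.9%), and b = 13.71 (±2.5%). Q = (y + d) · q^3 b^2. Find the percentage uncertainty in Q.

27.8%

Let u = y + d = 80.09. δu = √(δy² + δd²) = √(0.0832 + 21.0) = 4.59, so δu/u = 0.0573.
Q is then a monomial in u, q, b:
δQ/Q = √((δu/u)² + (3·δq/q)² + (2·δb/b)²) = √(0.00328 + 0.0713 + 0.00250) = 0.278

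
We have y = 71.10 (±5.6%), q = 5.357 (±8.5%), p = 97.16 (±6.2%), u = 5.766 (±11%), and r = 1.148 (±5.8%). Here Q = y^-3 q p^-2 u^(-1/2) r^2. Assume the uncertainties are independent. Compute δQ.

Relative error in a monomial: (δQ/Q)² = Σ (nᵢ · δxᵢ/xᵢ)².
  (-3·δy/y)² = (-3×0.0560)² = 0.0282;  (1·δq/q)² = (1×0.0850)² = 0.00723;  (-2·δp/p)² = (-2×0.0620)² = 0.0154;  (−½·δu/u)² = (-0.5×0.110)² = 0.00303;  (2·δr/r)² = (2×0.0580)² = 0.0135
δQ/Q = √(0.0673) = 0.259
Q = 8.665e-10, so δQ = 0.259 × 8.665e-10 = 2.25e-10.

2.25e-10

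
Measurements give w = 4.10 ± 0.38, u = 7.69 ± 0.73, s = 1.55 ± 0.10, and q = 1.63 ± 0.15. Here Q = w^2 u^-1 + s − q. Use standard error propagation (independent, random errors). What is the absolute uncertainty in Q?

0.490

Let p = w^2·u^-1 = 2.19. δp/p = √((2·δw/w)² + (-1·δu/u)²) = √(0.0344 + 0.00901) = 0.208, so δp = 0.455.
Q = p + s − q: δQ = √(δp² + δs² + δq²) = √(0.207 + 0.0100 + 0.0225) = 0.490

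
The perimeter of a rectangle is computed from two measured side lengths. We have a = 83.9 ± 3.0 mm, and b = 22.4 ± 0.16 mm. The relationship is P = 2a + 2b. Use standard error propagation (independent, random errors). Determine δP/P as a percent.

For a sum/difference, combine absolute errors in quadrature:
  (2·δa)² = 36.0;  (2·δb)² = 0.102
δP = √(36.1) = 6.01 mm
P = 213 mm, so δP/P = 6.01/213 = 0.0283.

2.83%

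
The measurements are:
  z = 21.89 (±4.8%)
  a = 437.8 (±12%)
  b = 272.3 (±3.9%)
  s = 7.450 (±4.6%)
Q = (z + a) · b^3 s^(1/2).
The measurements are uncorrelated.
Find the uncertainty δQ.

Let u = z + a = 459.7. δu = √(δz² + δa²) = √(1.10 + 2760) = 52.5, so δu/u = 0.114.
Q is then a monomial in u, b, s:
δQ/Q = √((δu/u)² + (3·δb/b)² + (½·δs/s)²) = √(0.0131 + 0.0137 + 0.000529) = 0.165
Q = 2.533e+10, so δQ = 0.165 × 2.533e+10 = 4.18e+09.

4.18e+09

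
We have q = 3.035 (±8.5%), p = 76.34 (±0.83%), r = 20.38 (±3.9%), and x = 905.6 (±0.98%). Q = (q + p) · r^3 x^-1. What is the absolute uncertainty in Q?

Let u = q + p = 79.38. δu = √(δq² + δp²) = √(0.0666 + 0.401) = 0.684, so δu/u = 0.00862.
Q is then a monomial in u, r, x:
δQ/Q = √((δu/u)² + (3·δr/r)² + (-1·δx/x)²) = √(7.43e-05 + 0.0137 + 9.6e-05) = 0.118
Q = 741.9, so δQ = 0.118 × 741.9 = 87.3.

87.3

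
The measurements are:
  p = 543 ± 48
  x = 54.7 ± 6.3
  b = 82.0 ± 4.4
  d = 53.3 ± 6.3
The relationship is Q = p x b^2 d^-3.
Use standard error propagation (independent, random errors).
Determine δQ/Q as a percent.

39.8%

Relative error in a monomial: (δQ/Q)² = Σ (nᵢ · δxᵢ/xᵢ)².
  (1·δp/p)² = (1×0.0884)² = 0.00781;  (1·δx/x)² = (1×0.115)² = 0.0133;  (2·δb/b)² = (2×0.0537)² = 0.0115;  (-3·δd/d)² = (-3×0.118)² = 0.126
δQ/Q = √(0.158) = 0.398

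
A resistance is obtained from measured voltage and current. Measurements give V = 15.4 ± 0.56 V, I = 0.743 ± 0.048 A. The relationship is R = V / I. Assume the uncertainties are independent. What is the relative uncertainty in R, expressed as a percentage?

7.41%

Products/powers → add relative errors in quadrature, weighted by exponent:
  (1·δV/V)² = (1×0.0364)² = 0.00132;  (-1·δI/I)² = (-1×0.0646)² = 0.00417
δR/R = √(0.00550) = 0.0741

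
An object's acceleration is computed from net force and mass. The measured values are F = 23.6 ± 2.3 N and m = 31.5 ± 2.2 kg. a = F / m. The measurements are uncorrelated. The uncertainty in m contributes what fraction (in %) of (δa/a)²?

33.9%

(δa/a)² = (1·δF/F)² + (-1·δm/m)²
  F term: (1×0.0975)² = 0.00950
  m term: (-1×0.0698)² = 0.00488
Total = 0.0144. Share from m = 0.00488/0.0144 = 0.339.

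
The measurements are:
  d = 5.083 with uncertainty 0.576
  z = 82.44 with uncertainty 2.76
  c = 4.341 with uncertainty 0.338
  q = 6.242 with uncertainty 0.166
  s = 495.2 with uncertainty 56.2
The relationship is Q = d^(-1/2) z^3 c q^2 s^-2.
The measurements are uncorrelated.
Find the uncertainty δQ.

46.5

Products/powers → add relative errors in quadrature, weighted by exponent:
  (−½·δd/d)² = (-0.5×0.113)² = 0.00321;  (3·δz/z)² = (3×0.0335)² = 0.0101;  (1·δc/c)² = (1×0.0779)² = 0.00606;  (2·δq/q)² = (2×0.0266)² = 0.00283;  (-2·δs/s)² = (-2×0.113)² = 0.0515
δQ/Q = √(0.0737) = 0.271
Q = 171.4, so δQ = 0.271 × 171.4 = 46.5.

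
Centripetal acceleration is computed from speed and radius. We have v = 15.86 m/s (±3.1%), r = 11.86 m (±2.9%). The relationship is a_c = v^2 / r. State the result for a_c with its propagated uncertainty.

Each factor contributes (exponent × relative error)² to (δa_c/a_c)²:
  (2·δv/v)² = (2×0.0310)² = 0.00384;  (-1·δr/r)² = (-1×0.0290)² = 0.000841
δa_c/a_c = √(0.00468) = 0.0684
a_c = 21.21 m/s^2, so δa_c = 0.0684 × 21.21 = 1.45 m/s^2.

21.21 ± 1.45 m/s^2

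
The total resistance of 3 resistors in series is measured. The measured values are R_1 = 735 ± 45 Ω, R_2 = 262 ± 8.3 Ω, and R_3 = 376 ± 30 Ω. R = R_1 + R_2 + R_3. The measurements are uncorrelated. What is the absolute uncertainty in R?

54.7 Ω

Each term contributes (cᵢ δxᵢ)² to (δR)²:
  (δR_1)² = 2020;  (δR_2)² = 68.9;  (δR_3)² = 900
δR = √(2990) = 54.7 Ω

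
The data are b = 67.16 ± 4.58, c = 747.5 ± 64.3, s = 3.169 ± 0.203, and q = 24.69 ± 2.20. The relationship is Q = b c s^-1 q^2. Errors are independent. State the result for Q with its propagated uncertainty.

Each factor contributes (exponent × relative error)² to (δQ/Q)²:
  (1·δb/b)² = (1×0.0682)² = 0.00465;  (1·δc/c)² = (1×0.0860)² = 0.00740;  (-1·δs/s)² = (-1×0.0641)² = 0.00410;  (2·δq/q)² = (2×0.0891)² = 0.0318
δQ/Q = √(0.0479) = 0.219
Q = 9.657e+06, so δQ = 0.219 × 9.657e+06 = 2.11e+06.

(9.657 ± 2.11) × 10^6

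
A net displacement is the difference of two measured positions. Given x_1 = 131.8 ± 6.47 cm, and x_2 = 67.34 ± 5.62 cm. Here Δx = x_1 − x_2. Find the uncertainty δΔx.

8.57 cm

Δx is a linear combination, so absolute uncertainties add in quadrature:
  (δx_1)² = 41.9;  (δx_2)² = 31.6
δΔx = √(73.4) = 8.57 cm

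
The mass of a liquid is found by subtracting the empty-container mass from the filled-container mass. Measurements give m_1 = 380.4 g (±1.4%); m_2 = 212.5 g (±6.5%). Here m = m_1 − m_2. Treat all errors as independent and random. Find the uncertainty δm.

m is a linear combination, so absolute uncertainties add in quadrature:
  (δm_1)² = 28.4;  (δm_2)² = 191
δm = √(219) = 14.8 g

14.8 g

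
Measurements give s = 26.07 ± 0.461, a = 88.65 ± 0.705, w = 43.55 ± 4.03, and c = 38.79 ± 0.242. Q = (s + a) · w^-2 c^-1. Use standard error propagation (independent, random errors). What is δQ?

Let u = s + a = 114.7. δu = √(δs² + δa²) = √(0.213 + 0.497) = 0.842, so δu/u = 0.00734.
Q is then a monomial in u, w, c:
δQ/Q = √((δu/u)² + (-2·δw/w)² + (-1·δc/c)²) = √(5.39e-05 + 0.0343 + 3.89e-05) = 0.185
Q = 0.001559, so δQ = 0.185 × 0.001559 = 0.000289.

0.000289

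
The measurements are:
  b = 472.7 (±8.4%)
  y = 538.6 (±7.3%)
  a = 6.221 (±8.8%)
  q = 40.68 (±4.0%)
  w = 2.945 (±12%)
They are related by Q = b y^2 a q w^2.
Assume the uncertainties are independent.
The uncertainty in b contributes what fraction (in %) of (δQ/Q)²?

(δQ/Q)² = (1·δb/b)² + (2·δy/y)² + (1·δa/a)² + (1·δq/q)² + (2·δw/w)²
  b term: (1×0.0840)² = 0.00706
  y term: (2×0.0730)² = 0.0213
  a term: (1×0.0880)² = 0.00774
  q term: (1×0.0400)² = 0.00160
  w term: (2×0.120)² = 0.0576
Total = 0.0953. Share from b = 0.00706/0.0953 = 0.0740.

7.40%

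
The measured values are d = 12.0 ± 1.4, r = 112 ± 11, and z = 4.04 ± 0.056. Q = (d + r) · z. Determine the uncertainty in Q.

Let u = d + r = 124. δu = √(δd² + δr²) = √(1.96 + 121) = 11.1, so δu/u = 0.0894.
Q is then a monomial in u, z:
δQ/Q = √((δu/u)² + (1·δz/z)²) = √(0.00800 + 0.000192) = 0.0905
Q = 501, so δQ = 0.0905 × 501 = 45.3.

45.3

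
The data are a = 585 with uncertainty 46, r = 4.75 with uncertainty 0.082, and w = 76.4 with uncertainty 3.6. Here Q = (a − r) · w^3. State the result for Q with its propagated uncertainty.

(2.59 ± 0.419) × 10^8

Let u = a − r = 580. δu = √(δa² + δr²) = √(2120 + 0.00672) = 46.0, so δu/u = 0.0793.
Q is then a monomial in u, w:
δQ/Q = √((δu/u)² + (3·δw/w)²) = √(0.00628 + 0.0200) = 0.162
Q = 2.59e+08, so δQ = 0.162 × 2.59e+08 = 4.19e+07.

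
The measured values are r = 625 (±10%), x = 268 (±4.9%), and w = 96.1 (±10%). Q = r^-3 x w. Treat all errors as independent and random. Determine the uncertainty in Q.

For a monomial Q ∝ r^-3, x, w, fractional errors add in quadrature:
  (-3·δr/r)² = (-3×0.100)² = 0.0900;  (1·δx/x)² = (1×0.0490)² = 0.00240;  (1·δw/w)² = (1×0.100)² = 0.0100
δQ/Q = √(0.102) = 0.320
Q = 0.000105, so δQ = 0.320 × 0.000105 = 3.38e-05.

3.38e-05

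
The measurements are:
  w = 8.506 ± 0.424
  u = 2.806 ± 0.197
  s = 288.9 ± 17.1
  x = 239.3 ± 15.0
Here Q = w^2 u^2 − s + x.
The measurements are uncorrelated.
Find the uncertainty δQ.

Let p = w^2·u^2 = 569.7. δp/p = √((2·δw/w)² + (2·δu/u)²) = √(0.00994 + 0.0197) = 0.172, so δp = 98.1.
Q = p − s + x: δQ = √(δp² + δs² + δx²) = √(9620 + 292 + 225) = 101

101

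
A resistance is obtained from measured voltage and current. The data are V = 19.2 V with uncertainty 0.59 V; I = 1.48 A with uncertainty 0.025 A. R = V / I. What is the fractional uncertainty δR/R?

R is a product of powers, so relative uncertainties combine in quadrature:
  (1·δV/V)² = (1×0.0307)² = 0.000944;  (-1·δI/I)² = (-1×0.0169)² = 0.000285
δR/R = √(0.00123) = 0.0351

0.0351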